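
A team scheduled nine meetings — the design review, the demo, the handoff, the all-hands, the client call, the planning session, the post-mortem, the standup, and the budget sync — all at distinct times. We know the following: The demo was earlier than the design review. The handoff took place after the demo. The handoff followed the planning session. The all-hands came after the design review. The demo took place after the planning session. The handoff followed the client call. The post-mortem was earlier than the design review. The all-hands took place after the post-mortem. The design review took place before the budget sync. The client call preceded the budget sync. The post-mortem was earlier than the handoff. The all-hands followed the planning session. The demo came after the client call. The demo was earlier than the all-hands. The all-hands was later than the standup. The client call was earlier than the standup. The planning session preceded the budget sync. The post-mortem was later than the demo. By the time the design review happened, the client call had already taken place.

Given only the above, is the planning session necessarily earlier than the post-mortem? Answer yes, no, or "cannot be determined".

Chain the constraints: the planning session → the demo → the post-mortem. Each link is directly stated, so the planning session comes before the post-mortem.

yes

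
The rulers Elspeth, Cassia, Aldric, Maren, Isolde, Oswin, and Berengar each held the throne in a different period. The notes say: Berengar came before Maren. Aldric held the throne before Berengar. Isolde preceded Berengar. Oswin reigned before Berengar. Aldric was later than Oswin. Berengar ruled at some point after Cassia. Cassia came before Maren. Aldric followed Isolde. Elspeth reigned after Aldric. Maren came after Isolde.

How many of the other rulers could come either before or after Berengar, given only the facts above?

Forced before Berengar: Aldric, Cassia, Isolde, and Oswin; forced after Berengar: Maren.
That leaves Elspeth with no forced order relative to Berengar — 1.

1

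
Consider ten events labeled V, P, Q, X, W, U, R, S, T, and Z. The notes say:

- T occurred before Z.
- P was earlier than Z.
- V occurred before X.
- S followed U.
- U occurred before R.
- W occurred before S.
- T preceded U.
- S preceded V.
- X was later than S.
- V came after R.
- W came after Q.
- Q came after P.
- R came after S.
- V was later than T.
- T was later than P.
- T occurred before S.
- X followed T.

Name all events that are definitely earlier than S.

Directly stated before S: T, U, and W.
P reaches S via P → T → S.
Q reaches S via Q → W → S.
No chain forces X (or any of the others) ahead of S.

P, Q, T, U, W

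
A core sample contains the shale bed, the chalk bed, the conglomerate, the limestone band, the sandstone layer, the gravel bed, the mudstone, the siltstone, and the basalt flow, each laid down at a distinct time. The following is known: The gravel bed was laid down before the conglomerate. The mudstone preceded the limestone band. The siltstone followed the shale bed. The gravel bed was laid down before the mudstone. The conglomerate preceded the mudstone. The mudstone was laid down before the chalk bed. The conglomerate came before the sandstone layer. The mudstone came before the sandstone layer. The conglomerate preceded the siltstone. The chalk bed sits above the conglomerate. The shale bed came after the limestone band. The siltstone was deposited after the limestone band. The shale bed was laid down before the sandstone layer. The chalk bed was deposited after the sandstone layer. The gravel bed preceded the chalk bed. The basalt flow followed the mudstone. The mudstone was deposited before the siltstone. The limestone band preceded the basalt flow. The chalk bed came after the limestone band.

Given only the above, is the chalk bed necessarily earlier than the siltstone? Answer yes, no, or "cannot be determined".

cannot be determined

No chain of stated constraints runs from the chalk bed to the siltstone, and none runs from the siltstone to the chalk bed either.
So the relative order of the chalk bed and the siltstone is not fixed by the given facts.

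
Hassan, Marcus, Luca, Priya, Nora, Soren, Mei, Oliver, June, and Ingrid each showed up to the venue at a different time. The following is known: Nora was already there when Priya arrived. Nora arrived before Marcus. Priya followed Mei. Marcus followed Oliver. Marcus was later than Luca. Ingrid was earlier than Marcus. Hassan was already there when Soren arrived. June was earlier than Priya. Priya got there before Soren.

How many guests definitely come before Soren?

5

Directly stated before Soren: Hassan and Priya.
June reaches Soren via June → Priya → Soren.
Mei reaches Soren via Mei → Priya → Soren.
Nora reaches Soren via Nora → Priya → Soren.
No chain forces Oliver (or any of the others) ahead of Soren.
That's Hassan, June, Mei, Nora, and Priya — 5 in all.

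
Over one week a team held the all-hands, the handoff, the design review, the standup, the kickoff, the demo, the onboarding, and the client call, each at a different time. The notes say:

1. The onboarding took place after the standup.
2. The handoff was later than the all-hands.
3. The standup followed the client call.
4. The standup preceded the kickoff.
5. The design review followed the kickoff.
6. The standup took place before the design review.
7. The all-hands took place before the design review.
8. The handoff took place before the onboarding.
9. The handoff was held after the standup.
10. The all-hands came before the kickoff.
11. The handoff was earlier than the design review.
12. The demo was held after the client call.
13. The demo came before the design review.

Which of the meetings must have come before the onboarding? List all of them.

Directly stated before the onboarding: the handoff and the standup.
The all-hands reaches the onboarding via the all-hands → the handoff → the onboarding.
The client call reaches the onboarding via the client call → the standup → the onboarding.

the all-hands, the client call, the handoff, the standup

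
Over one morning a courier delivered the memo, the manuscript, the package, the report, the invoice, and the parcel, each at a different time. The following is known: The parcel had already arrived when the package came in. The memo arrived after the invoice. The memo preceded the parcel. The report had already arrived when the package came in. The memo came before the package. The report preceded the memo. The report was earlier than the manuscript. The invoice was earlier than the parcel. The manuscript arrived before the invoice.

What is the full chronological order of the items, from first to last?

the report, the manuscript, the invoice, the memo, the parcel, the package

The constraints fix every adjacent pair, so only one ordering works:
the report → the manuscript → the invoice → the memo → the parcel → the package.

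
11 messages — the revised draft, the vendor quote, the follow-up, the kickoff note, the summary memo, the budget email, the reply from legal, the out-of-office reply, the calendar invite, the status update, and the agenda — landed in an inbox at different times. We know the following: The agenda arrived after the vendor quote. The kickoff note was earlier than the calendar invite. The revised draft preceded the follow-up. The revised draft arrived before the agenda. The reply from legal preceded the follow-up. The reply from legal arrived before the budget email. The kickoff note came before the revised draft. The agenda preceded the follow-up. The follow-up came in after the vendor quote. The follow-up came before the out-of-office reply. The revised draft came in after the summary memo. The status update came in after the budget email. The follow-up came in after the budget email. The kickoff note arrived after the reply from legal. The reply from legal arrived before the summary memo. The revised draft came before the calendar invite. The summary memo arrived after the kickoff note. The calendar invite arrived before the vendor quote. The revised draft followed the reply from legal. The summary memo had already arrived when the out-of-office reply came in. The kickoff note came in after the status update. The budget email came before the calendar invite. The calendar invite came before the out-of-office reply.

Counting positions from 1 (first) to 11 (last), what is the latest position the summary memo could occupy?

The summary memo must come before the agenda, the calendar invite, the follow-up, the out-of-office reply, the revised draft, and the vendor quote — 6 messages forced after it.
Everything else can be placed before the summary memo in some valid order, so the summary memo can sit as late as position 11 − 6 = 5.

5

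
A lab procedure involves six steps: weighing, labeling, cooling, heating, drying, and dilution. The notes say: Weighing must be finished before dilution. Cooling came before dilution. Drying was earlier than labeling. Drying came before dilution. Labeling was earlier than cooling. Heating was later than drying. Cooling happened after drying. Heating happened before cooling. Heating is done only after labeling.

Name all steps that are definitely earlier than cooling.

drying, heating, labeling

Directly stated before cooling: drying, heating, and labeling.
No chain forces weighing (or any of the others) ahead of cooling.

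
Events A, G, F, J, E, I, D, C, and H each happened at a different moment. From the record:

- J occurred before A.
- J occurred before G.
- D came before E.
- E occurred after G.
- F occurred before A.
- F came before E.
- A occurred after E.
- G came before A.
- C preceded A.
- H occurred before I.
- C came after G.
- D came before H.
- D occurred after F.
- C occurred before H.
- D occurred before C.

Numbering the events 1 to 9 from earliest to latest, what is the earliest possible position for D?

F must come before D — 1 forced predecessor.
Nothing else is forced ahead of D, so its earliest slot is position 1 + 1 = 2.

2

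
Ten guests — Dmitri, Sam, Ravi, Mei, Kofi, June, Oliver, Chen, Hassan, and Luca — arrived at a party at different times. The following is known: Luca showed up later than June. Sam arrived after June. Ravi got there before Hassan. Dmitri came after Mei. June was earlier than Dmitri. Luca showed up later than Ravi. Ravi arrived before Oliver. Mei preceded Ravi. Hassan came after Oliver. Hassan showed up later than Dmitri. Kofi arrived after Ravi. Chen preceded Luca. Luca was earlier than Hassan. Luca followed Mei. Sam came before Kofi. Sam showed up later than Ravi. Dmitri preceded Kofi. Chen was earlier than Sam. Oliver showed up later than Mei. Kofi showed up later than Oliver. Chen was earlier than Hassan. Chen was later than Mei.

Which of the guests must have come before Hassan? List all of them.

Chen, Dmitri, June, Luca, Mei, Oliver, Ravi

Directly stated before Hassan: Chen, Dmitri, Luca, Oliver, and Ravi.
June reaches Hassan via June → Dmitri → Hassan.
Mei reaches Hassan via Mei → Chen → Hassan.
No chain forces Kofi (or any of the others) ahead of Hassan.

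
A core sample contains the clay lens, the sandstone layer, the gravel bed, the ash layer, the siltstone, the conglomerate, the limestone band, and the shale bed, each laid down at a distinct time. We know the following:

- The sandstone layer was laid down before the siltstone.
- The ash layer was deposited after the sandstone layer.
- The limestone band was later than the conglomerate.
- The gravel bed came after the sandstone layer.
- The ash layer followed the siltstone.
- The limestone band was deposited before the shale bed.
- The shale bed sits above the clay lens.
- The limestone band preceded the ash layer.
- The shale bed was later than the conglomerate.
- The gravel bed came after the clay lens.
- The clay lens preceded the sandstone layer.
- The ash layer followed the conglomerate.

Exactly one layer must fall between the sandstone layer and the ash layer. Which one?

Tracing the constraints gives the sandstone layer → the siltstone → the ash layer, so the siltstone sits after the sandstone layer and before the ash layer.
No other layer is forced both after the sandstone layer and before the ash layer.

the siltstone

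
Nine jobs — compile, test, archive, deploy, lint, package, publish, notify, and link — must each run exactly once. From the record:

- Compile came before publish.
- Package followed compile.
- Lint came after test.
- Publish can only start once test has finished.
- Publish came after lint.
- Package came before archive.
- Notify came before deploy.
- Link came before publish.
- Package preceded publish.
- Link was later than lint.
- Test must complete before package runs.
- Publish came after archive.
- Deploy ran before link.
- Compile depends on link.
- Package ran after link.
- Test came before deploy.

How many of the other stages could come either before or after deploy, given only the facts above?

Forced before deploy: notify and test; forced after deploy: archive, compile, link, package, and publish.
That leaves lint with no forced order relative to deploy — 1.

1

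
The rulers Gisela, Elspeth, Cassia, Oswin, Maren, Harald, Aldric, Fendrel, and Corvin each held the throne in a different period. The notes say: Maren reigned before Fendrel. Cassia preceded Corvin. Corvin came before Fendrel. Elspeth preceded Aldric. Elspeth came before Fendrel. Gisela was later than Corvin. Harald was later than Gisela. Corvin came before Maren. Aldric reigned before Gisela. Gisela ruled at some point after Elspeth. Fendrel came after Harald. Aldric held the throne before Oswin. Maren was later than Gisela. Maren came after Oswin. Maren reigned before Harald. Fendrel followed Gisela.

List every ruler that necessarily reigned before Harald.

Aldric, Cassia, Corvin, Elspeth, Gisela, Maren, Oswin

Directly stated before Harald: Gisela and Maren.
Aldric reaches Harald via Aldric → Gisela → Harald.
Cassia reaches Harald via Cassia → Corvin → Maren → Harald.
Corvin reaches Harald via Corvin → Maren → Harald.
Likewise Elspeth and Oswin each reach Harald by chaining the stated constraints.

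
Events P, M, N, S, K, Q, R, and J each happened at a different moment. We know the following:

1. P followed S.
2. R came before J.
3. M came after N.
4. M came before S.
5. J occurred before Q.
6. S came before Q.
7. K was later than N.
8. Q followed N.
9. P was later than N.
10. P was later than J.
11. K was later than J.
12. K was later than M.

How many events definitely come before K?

Directly stated before K: J, M, and N.
R reaches K via R → J → K.
That's J, M, N, and R — 4 in all.

4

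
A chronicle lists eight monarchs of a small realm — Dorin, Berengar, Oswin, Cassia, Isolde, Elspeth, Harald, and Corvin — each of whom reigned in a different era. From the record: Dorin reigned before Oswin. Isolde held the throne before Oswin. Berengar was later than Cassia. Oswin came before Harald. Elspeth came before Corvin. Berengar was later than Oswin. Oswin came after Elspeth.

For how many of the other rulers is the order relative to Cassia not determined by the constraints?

6

Forced after Cassia: Berengar.
That leaves Corvin, Dorin, Elspeth, Harald, Isolde, and Oswin with no forced order relative to Cassia — 6.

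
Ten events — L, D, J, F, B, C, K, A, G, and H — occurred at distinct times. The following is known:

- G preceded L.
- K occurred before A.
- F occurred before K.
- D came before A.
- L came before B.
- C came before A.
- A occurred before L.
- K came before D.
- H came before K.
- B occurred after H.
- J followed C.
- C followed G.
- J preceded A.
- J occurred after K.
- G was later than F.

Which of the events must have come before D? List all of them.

Directly stated before D: K.
F reaches D via F → K → D.
H reaches D via H → K → D.
No chain forces J (or any of the others) ahead of D.

F, H, K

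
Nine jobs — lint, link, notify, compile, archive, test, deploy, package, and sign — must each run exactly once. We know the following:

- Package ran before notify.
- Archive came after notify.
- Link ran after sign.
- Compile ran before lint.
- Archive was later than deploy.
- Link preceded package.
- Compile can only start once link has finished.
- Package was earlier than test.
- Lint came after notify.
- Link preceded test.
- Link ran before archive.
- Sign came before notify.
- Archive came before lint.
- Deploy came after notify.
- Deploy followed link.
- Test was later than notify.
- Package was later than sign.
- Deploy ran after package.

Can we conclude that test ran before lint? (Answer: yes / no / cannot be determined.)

No chain of stated constraints runs from test to lint, and none runs from lint to test either.
So the relative order of test and lint is not fixed by the given facts.

cannot be determined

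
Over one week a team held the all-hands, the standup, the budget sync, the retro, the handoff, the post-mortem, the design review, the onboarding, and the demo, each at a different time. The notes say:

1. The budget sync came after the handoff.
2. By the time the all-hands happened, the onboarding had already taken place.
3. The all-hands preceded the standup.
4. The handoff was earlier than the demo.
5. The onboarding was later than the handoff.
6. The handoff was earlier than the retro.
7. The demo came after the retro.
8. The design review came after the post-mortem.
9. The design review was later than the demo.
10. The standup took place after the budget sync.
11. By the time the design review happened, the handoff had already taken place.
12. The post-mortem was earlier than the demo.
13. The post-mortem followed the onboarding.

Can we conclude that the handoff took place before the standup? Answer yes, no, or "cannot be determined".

Chain the constraints: the handoff → the budget sync → the standup. Each link is directly stated, so the handoff comes before the standup.

yes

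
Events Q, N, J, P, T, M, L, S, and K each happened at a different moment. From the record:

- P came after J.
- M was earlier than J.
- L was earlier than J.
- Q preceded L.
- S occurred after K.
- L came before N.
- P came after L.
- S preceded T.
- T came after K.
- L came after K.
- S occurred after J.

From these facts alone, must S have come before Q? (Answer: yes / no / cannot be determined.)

no

Tracing the constraints gives Q → L → J → S, so Q must come before S.
That means S cannot be before Q.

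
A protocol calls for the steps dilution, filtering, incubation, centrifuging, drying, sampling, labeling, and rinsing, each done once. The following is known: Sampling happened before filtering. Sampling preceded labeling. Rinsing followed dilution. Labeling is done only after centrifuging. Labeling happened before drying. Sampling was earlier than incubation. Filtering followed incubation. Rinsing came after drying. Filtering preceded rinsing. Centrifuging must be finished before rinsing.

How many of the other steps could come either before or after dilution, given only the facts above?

6

Forced after dilution: rinsing.
That leaves centrifuging, drying, filtering, incubation, labeling, and sampling with no forced order relative to dilution — 6.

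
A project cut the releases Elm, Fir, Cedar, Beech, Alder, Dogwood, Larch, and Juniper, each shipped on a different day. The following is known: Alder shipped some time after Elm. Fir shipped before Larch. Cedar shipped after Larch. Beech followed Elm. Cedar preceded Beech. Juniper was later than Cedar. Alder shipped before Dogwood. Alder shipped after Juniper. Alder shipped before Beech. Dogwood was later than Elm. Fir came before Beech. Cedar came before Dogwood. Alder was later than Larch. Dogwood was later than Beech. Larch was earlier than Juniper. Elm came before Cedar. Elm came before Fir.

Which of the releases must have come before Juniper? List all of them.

Cedar, Elm, Fir, Larch

Directly stated before Juniper: Cedar and Larch.
Elm reaches Juniper via Elm → Cedar → Juniper.
Fir reaches Juniper via Fir → Larch → Juniper.
No chain forces Alder (or any of the others) ahead of Juniper.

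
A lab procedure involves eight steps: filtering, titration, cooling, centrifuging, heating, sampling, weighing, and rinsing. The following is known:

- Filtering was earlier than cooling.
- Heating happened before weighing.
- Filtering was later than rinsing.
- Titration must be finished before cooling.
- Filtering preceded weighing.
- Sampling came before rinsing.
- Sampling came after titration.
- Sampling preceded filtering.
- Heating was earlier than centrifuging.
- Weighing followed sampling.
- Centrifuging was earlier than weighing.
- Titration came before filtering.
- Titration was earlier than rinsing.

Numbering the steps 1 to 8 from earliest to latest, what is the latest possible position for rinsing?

5

Rinsing must come before cooling, filtering, and weighing — 3 steps forced after it.
Everything else can be placed before rinsing in some valid order, so rinsing can sit as late as position 8 − 3 = 5.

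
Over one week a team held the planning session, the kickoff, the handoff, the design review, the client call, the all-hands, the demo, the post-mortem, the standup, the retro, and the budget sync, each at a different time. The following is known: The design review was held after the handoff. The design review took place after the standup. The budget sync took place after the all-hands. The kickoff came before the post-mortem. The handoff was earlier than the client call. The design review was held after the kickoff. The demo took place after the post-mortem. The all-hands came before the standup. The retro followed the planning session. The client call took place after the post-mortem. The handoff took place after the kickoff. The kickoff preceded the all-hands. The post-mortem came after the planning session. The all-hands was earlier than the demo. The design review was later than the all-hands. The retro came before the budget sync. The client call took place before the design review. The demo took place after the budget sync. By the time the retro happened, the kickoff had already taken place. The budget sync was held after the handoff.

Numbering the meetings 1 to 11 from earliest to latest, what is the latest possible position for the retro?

The retro must come before the budget sync and the demo — 2 meetings forced after it.
Everything else can be placed before the retro in some valid order, so the retro can sit as late as position 11 − 2 = 9.

9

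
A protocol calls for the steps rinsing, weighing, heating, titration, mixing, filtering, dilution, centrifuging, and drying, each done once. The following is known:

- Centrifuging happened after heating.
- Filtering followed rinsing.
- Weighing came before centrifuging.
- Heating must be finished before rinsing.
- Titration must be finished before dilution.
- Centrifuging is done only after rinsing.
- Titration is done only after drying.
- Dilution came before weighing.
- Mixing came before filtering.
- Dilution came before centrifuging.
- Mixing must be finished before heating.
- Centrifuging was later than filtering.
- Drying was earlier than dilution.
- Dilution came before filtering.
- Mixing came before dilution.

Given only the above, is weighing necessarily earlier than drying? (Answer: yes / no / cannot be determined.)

Tracing the constraints gives drying → dilution → weighing, so drying must come before weighing.
That means weighing cannot be before drying.

no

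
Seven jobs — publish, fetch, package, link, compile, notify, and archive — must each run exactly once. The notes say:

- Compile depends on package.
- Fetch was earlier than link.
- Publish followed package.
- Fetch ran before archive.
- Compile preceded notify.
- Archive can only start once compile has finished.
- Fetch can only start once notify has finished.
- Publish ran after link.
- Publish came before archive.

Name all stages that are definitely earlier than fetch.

Directly stated before fetch: notify.
Compile reaches fetch via compile → notify → fetch.
Package reaches fetch via package → compile → notify → fetch.
No chain forces link (or any of the others) ahead of fetch.

compile, notify, package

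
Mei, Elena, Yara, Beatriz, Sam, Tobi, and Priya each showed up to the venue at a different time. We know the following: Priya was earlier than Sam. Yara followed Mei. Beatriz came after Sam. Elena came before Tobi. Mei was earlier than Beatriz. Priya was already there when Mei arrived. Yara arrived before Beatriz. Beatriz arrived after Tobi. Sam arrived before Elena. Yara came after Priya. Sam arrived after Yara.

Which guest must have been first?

Priya has a chain of constraints placing them before every other guest, so Priya must be first.

Priya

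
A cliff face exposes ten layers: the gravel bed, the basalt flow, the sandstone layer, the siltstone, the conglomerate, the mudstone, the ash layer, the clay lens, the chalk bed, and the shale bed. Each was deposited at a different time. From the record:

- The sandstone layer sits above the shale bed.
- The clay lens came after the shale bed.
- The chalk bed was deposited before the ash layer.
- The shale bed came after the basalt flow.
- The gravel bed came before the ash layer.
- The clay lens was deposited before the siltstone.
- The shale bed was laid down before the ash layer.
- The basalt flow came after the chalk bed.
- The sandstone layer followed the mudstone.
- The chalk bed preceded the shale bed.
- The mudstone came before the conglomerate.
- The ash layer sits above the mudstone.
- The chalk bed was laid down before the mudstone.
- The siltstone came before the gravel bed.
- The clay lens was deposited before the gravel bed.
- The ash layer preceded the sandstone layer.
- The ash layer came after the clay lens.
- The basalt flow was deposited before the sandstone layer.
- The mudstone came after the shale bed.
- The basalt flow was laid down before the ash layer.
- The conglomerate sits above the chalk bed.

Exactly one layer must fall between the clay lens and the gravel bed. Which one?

the siltstone

Tracing the constraints gives the clay lens → the siltstone → the gravel bed, so the siltstone sits after the clay lens and before the gravel bed.
No other layer is forced both after the clay lens and before the gravel bed.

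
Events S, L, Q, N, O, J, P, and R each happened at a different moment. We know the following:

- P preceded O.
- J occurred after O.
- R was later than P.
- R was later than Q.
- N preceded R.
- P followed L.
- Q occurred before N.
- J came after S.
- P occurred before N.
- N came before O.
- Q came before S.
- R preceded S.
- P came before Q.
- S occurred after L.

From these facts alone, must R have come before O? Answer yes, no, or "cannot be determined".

cannot be determined

No chain of stated constraints runs from R to O, and none runs from O to R either.
So the relative order of R and O is not fixed by the given facts.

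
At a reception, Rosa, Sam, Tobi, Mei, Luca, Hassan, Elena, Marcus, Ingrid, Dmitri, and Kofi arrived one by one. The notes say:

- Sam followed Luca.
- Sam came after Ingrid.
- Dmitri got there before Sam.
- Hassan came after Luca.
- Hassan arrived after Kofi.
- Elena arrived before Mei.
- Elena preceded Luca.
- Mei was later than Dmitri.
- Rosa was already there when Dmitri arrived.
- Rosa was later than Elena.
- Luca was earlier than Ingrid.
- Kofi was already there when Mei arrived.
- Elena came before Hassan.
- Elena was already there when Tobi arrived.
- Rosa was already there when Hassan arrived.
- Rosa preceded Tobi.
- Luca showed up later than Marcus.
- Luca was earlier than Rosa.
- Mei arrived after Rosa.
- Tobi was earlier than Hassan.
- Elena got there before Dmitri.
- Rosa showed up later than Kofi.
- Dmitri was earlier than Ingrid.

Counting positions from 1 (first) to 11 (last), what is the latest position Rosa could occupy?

Rosa must come before Dmitri, Hassan, Ingrid, Mei, Sam, and Tobi — 6 guests forced after them.
Everything else can be placed before Rosa in some valid order, so Rosa can sit as late as position 11 − 6 = 5.

5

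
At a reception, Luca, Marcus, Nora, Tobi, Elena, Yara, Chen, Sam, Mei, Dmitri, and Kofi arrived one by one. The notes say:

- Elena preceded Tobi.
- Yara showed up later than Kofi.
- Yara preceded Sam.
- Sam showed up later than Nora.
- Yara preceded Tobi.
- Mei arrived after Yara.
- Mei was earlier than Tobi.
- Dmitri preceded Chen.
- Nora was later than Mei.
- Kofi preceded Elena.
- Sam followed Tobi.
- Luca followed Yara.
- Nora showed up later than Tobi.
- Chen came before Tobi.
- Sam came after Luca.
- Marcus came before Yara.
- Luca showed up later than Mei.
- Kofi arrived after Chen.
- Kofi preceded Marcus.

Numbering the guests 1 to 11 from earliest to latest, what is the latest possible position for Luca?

Luca must come before Sam — 1 guest forced after them.
Everything else can be placed before Luca in some valid order, so Luca can sit as late as position 11 − 1 = 10.

10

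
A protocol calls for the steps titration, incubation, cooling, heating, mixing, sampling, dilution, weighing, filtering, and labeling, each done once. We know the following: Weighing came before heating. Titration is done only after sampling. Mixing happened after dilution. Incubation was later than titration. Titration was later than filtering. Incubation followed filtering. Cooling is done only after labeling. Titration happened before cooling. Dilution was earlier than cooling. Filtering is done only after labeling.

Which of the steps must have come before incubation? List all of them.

filtering, labeling, sampling, titration

Directly stated before incubation: filtering and titration.
Labeling reaches incubation via labeling → filtering → incubation.
Sampling reaches incubation via sampling → titration → incubation.
No chain forces mixing (or any of the others) ahead of incubation.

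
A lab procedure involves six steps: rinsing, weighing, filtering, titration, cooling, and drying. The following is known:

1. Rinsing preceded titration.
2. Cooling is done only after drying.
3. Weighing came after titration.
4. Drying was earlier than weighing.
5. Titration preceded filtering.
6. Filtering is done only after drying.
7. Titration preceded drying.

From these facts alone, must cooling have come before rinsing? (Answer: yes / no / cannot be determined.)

no

Tracing the constraints gives rinsing → titration → drying → cooling, so rinsing must come before cooling.
That means cooling cannot be before rinsing.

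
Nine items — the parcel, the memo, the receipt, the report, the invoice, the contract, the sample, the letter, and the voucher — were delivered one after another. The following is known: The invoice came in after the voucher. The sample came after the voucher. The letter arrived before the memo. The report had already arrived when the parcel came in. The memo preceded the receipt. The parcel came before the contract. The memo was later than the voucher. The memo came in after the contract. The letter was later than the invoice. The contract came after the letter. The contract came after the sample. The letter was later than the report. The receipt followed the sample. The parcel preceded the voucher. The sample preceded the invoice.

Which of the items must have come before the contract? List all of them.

the invoice, the letter, the parcel, the report, the sample, the voucher

Directly stated before the contract: the letter, the parcel, and the sample.
The invoice reaches the contract via the invoice → the letter → the contract.
The report reaches the contract via the report → the parcel → the contract.
The voucher reaches the contract via the voucher → the sample → the contract.
No chain forces the memo (or any of the others) ahead of the contract.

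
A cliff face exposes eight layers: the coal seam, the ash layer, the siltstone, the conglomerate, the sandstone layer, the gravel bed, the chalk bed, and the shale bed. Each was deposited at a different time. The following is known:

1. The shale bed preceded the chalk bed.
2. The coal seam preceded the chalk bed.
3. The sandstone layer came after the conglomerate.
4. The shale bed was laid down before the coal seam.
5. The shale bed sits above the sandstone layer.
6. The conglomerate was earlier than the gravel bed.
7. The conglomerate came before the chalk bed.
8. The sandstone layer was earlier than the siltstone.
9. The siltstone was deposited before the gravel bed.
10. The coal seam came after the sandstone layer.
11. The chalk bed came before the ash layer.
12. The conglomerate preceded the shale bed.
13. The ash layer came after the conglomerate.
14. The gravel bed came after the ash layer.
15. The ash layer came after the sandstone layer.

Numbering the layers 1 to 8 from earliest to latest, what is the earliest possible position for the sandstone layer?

2

The conglomerate must come before the sandstone layer — 1 forced predecessor.
Nothing else is forced ahead of the sandstone layer, so its earliest slot is position 1 + 1 = 2.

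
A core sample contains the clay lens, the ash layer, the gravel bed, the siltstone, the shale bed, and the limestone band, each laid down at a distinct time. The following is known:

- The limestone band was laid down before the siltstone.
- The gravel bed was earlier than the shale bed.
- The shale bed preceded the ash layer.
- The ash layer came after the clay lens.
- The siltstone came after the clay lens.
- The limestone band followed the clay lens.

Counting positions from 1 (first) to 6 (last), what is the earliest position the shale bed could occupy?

The gravel bed must come before the shale bed — 1 forced predecessor.
Nothing else is forced ahead of the shale bed, so its earliest slot is position 1 + 1 = 2.

2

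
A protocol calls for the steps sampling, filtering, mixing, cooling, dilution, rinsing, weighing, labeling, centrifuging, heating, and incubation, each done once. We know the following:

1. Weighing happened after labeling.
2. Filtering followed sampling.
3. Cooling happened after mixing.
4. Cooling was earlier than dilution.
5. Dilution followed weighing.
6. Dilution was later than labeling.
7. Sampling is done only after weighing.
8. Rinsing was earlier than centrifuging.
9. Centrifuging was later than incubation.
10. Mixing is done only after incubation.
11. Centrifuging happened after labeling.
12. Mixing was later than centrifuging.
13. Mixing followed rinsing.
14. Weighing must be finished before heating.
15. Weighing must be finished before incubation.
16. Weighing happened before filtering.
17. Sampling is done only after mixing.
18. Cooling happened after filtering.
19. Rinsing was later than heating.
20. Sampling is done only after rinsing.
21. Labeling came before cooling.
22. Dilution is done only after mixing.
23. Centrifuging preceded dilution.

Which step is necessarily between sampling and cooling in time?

filtering

Tracing the constraints gives sampling → filtering → cooling, so filtering sits after sampling and before cooling.
No other step is forced both after sampling and before cooling.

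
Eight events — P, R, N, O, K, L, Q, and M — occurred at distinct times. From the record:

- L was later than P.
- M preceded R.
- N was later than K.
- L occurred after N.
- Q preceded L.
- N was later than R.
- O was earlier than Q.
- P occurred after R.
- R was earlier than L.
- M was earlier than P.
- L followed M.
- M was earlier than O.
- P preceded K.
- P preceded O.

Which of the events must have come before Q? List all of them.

M, O, P, R

Directly stated before Q: O.
M reaches Q via M → O → Q.
P reaches Q via P → O → Q.
R reaches Q via R → P → O → Q.
No chain forces L (or any of the others) ahead of Q.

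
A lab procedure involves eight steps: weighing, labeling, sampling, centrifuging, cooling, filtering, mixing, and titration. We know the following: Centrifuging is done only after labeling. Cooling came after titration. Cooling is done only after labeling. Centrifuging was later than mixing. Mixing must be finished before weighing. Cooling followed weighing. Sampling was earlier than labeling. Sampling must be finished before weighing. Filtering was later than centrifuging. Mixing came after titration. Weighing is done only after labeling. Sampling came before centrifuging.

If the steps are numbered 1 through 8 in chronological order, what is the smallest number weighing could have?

Labeling, mixing, sampling, and titration must all come before weighing — 4 forced predecessors.
Nothing else is forced ahead of weighing, so its earliest slot is position 4 + 1 = 5.

5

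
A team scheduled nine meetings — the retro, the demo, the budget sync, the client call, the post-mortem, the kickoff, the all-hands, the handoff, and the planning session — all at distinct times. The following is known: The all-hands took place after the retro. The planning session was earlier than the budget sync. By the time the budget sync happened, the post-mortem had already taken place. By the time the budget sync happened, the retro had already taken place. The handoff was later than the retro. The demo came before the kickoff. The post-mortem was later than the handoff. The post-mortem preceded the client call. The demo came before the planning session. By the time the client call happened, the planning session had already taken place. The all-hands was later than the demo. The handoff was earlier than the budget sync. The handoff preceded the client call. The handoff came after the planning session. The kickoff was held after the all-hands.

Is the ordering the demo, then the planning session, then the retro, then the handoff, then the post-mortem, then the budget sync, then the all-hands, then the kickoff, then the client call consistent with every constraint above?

Check each stated constraint against the proposed order — e.g. the demo is ahead of the kickoff; the planning session is ahead of the client call. Every pair is in the required order; nothing is violated.

yes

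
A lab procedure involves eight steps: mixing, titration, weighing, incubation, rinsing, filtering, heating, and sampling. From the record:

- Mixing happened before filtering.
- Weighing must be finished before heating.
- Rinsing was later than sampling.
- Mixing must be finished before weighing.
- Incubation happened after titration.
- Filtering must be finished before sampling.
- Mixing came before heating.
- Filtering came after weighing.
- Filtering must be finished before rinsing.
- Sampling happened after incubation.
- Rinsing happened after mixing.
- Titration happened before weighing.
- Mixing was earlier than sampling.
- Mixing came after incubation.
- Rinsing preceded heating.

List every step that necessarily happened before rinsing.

Directly stated before rinsing: filtering, mixing, and sampling.
Incubation reaches rinsing via incubation → mixing → rinsing.
Titration reaches rinsing via titration → weighing → filtering → rinsing.
Weighing reaches rinsing via weighing → filtering → rinsing.
No chain forces heating ahead of rinsing.

filtering, incubation, mixing, sampling, titration, weighing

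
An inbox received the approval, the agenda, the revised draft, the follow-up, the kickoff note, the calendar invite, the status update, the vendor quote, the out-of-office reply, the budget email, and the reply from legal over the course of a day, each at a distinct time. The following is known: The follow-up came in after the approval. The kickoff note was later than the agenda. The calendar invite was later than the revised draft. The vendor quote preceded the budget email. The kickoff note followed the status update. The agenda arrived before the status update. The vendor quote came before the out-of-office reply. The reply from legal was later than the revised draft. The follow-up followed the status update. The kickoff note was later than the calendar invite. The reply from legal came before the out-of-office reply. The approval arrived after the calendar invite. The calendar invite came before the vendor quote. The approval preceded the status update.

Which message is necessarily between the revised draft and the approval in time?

the calendar invite

Tracing the constraints gives the revised draft → the calendar invite → the approval, so the calendar invite sits after the revised draft and before the approval.
No other message is forced both after the revised draft and before the approval.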